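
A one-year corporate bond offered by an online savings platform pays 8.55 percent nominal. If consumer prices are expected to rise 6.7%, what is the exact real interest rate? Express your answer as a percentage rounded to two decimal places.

1 + r = 1.08550 / 1.06700 = 1.017338
r = 1.017338 − 1 = 1.7338%, i.e. 1.73%.

1.73%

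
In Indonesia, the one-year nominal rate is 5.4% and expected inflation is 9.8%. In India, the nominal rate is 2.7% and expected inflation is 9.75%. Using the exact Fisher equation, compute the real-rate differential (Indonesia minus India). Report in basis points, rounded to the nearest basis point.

Indonesia: (1 + 0.0540)/(1 + 0.0980) − 1 = -4.0073%
India: (1 + 0.0270)/(1 + 0.0975) − 1 = -6.4237%
Differential = -4.0073% − (-6.4237%) = 2.4164% → 242 basis points.

242 basis points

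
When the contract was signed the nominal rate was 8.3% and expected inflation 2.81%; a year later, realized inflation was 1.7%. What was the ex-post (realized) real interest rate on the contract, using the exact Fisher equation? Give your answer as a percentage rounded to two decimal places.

Ex-post: (1 + 0.0830)/(1 + 0.0170) − 1 = 6.4897%
So the realized real rate is 6.49%.

6.49%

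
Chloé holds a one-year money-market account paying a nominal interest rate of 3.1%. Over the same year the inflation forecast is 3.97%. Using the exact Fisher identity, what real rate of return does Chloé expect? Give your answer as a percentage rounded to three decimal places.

1 + r = 1.03100 / 1.03970 = 0.991632
r = 0.991632 − 1 = -0.8368%, i.e. -0.837%.

-0.837%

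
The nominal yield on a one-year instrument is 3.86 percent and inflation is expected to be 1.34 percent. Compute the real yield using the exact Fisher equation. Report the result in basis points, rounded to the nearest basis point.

249 basis points

1 + r = 1.03860 / 1.01340 = 1.024867
r = 1.024867 − 1 = 2.4867%, i.e. 249 basis points.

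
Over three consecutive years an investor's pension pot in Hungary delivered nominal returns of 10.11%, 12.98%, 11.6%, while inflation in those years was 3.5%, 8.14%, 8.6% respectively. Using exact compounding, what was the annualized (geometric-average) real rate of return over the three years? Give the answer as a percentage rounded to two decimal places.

Nominal growth factor = 1.1011 × 1.1298 × 1.1160 = 1.38832942
Price-level growth factor = 1.0350 × 1.0814 × 1.0860 = 1.21550441
Real growth factor = 1.38832942 / 1.21550441 = 1.14218378
Annualized real rate = 1.14218378^(1/3) − 1 = 4.5311% → 4.53%.

4.53%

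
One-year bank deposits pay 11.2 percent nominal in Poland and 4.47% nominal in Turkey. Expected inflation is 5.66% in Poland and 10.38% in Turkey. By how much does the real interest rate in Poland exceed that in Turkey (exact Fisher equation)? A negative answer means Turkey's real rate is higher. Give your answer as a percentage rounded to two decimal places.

Poland: (1 + 0.1120)/(1 + 0.0566) − 1 = 5.2432%
Turkey: (1 + 0.0447)/(1 + 0.1038) − 1 = -5.3542%
Differential = 5.2432% − (-5.3542%) = 10.5975% → 10.60%.

10.60%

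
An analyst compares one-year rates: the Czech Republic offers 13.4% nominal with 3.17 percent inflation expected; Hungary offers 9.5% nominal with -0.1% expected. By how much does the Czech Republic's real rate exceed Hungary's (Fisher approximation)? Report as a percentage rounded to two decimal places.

0.63%

The Czech Republic: 13.4% − 3.17% = 10.230%
Hungary: 9.5% − (-0.1%) = 9.600%
Differential = 0.630% → 0.63%.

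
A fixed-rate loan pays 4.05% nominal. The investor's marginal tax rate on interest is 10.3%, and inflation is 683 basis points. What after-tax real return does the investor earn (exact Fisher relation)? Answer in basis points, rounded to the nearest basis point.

-299 basis points

After-tax nominal return = 4.05% × (1 − 0.103) = 3.63285%.
1 + r = 1.0363285 / 1.06830 = 0.970073
After-tax real rate = 0.970073 − 1 → -299 basis points.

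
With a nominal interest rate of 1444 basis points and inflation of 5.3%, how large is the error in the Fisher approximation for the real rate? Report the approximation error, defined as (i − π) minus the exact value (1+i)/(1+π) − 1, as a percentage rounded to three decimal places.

0.460%

Approximate: r ≈ 14.440% − 5.300% = 9.1400%
Exact: (1 + 0.1444)/(1 + 0.0530) − 1 = 8.6800%
Error = 9.1400% − 8.6800% = 0.4600% → 0.460%.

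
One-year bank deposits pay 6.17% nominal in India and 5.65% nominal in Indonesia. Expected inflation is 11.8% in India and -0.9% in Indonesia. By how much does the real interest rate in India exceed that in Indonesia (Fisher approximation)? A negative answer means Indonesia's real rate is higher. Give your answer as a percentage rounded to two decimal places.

India: 6.17% − 11.8% = -5.630%
Indonesia: 5.65% − (-0.9%) = 6.550%
Differential = -12.180% → -12.18%.

-12.18%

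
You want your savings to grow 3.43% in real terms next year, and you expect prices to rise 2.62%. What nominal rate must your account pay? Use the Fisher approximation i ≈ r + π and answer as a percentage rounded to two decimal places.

6.05%

i ≈ r + π = 3.43% + 2.62% = 6.05%.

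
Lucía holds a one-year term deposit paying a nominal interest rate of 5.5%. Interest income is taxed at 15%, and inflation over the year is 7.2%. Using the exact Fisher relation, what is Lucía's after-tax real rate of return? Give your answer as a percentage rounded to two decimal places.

After-tax nominal return = 5.5% × (1 − 0.15) = 4.6750%.
1 + r = 1.04675 / 1.07200 = 0.976446
After-tax real rate = 0.976446 − 1 → -2.36%.

-2.36%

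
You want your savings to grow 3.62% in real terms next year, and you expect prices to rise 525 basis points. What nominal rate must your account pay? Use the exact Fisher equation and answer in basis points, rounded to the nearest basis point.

(1 + i) = (1 + r)(1 + π) = 1.03620 × 1.05250 = 1.0906005
i = 1.0906005 − 1, so the required nominal rate is 906 basis points.

906 basis points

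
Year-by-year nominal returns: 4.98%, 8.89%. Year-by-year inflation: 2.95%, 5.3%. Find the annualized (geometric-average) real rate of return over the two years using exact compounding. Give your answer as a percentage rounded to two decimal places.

Nominal growth factor = 1.0498 × 1.0889 = 1.14312722
Price-level growth factor = 1.0295 × 1.0530 = 1.08406350
Real growth factor = 1.14312722 / 1.08406350 = 1.05448363
Annualized real rate = 1.05448363^(1/2) − 1 = 2.6881% → 2.69%.

2.69%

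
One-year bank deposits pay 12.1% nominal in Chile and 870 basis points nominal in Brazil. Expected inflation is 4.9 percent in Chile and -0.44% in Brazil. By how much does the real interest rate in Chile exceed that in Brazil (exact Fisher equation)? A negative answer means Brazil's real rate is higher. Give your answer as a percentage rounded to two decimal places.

Chile: (1 + 0.1210)/(1 + 0.0490) − 1 = 6.8637%
Brazil: (1 + 0.0870)/(1 − 0.0044) − 1 = 9.1804%
Differential = 6.8637% − 9.1804% = -2.3167% → -2.32%.

-2.32%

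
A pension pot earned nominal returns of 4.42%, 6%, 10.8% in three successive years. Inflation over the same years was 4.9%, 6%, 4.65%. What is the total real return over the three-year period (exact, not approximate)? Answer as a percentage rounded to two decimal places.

5.39%

Compound the nominal returns: 1.0442 × 1.0600 × 1.1080 = 1.226392.
Compound inflation: 1.0490 × 1.0600 × 1.0465 = 1.163645.
Deflate: 1.226392 / 1.163645 = 1.053923.
Total real return = 1.053923 − 1 → 5.39%.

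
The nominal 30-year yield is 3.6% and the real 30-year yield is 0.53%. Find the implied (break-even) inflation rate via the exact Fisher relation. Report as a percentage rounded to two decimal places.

(1 + π) = (1 + i)/(1 + r) = 1.03600 / 1.00530 = 1.030538
Break-even inflation = 1.030538 − 1 → 3.05%.

3.05%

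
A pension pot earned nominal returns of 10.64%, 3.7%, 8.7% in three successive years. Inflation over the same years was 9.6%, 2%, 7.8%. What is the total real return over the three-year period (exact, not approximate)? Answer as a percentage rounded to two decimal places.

Nominal growth factor = 1.1064 × 1.0370 × 1.0870 = 1.247155
Price-level growth factor = 1.0960 × 1.0200 × 1.0780 = 1.205118
Real growth factor = 1.247155 / 1.205118 = 1.034882
Total real return = 1.034882 − 1 → 3.49%.

3.49%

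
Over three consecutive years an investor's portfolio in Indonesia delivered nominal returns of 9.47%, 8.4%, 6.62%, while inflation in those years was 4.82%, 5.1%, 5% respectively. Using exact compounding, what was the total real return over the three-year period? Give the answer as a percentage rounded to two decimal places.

Compound the nominal returns: 1.0947 × 1.0840 × 1.0662 = 1.265211.
Compound inflation: 1.0482 × 1.0510 × 1.0500 = 1.156741.
Deflate: 1.265211 / 1.156741 = 1.093772.
Total real return = 1.093772 − 1 → 9.38%.

9.38%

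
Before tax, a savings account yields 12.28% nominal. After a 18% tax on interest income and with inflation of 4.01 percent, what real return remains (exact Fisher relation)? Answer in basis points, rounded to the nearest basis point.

583 basis points

After-tax nominal return = 12.28% × (1 − 0.18) = 10.0696%.
1 + r = 1.100696 / 1.04010 = 1.058260
After-tax real rate = 1.058260 − 1 → 583 basis points.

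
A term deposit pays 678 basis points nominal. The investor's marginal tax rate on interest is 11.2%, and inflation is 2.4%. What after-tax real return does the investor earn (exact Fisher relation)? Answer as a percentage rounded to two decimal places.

After-tax nominal return = 6.78% × (1 − 0.112) = 6.02064%.
1 + r = 1.0602064 / 1.02400 = 1.035358
After-tax real rate = 1.035358 − 1 → 3.54%.

3.54%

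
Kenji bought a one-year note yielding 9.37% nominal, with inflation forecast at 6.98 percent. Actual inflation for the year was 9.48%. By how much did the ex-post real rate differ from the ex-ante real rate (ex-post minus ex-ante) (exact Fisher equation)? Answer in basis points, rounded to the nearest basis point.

-233 basis points

Ex-ante: (1 + 0.0937)/(1 + 0.0698) − 1 = 2.2341%
Ex-post: (1 + 0.0937)/(1 + 0.0948) − 1 = -0.1005%
Difference (ex-post − ex-ante) = -2.3345% → -233 basis points.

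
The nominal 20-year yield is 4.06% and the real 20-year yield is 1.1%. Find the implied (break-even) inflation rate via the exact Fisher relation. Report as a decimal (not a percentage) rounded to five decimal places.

0.02928

(1 + π) = (1 + i)/(1 + r) = 1.04060 / 1.01100 = 1.029278
Break-even inflation = 1.029278 − 1 → 0.02928.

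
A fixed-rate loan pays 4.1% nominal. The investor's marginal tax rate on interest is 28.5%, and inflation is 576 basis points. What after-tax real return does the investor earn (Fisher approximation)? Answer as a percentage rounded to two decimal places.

After-tax nominal return = 4.1% × (1 − 0.285) = 2.9315%.
r ≈ 2.9315% − 5.76% → -2.83%.

-2.83%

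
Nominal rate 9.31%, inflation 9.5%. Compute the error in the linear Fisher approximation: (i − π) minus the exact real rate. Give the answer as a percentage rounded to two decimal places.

-0.02%

Approximate: r ≈ 9.310% − 9.500% = -0.1900%
Exact: (1 + 0.0931)/(1 + 0.0950) − 1 = -0.1735%
Error = -0.1900% − (-0.1735%) = -0.0165% → -0.02%.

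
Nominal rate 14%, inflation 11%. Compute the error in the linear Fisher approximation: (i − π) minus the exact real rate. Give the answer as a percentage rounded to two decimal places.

0.30%

Approximate: r ≈ 14.000% − 11.000% = 3.0000%
Exact: (1 + 0.1400)/(1 + 0.1100) − 1 = 2.7027%
Error = 3.0000% − 2.7027% = 0.2973% → 0.30%.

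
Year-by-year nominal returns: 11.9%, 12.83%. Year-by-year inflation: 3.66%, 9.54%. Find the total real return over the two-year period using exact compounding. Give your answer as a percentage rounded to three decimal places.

11.191%

Compound the nominal returns: 1.1190 × 1.1283 = 1.262568.
Compound inflation: 1.0366 × 1.0954 = 1.135492.
Deflate: 1.262568 / 1.135492 = 1.111913.
Total real return = 1.111913 − 1 → 11.191%.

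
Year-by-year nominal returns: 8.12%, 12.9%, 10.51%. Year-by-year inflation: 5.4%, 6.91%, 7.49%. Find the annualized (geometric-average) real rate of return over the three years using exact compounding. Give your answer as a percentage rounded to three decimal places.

3.655%

Nominal growth factor = 1.0812 × 1.1290 × 1.1051 = 1.34896772
Price-level growth factor = 1.0540 × 1.0691 × 1.0749 = 1.21123107
Real growth factor = 1.34896772 / 1.21123107 = 1.11371625
Annualized real rate = 1.11371625^(1/3) − 1 = 3.6553% → 3.655%.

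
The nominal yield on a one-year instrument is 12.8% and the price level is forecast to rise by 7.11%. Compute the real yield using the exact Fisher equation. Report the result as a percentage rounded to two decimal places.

5.31%

1 + r = 1.12800 / 1.07110 = 1.053123
r = 1.053123 − 1 = 5.3123%, i.e. 5.31%.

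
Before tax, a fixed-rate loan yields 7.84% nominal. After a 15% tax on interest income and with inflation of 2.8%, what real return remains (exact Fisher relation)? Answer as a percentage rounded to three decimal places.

After-tax nominal return = 7.84% × (1 − 0.15) = 6.6640%.
1 + r = 1.06664 / 1.02800 = 1.037588
After-tax real rate = 1.037588 − 1 → 3.759%.

3.759%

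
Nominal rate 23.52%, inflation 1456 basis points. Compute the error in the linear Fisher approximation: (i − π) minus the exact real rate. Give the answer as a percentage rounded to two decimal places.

Approximate: r ≈ 23.520% − 14.560% = 8.9600%
Exact: (1 + 0.2352)/(1 + 0.1456) − 1 = 7.8212%
Error = 8.9600% − 7.8212% = 1.1388% → 1.14%.

1.14%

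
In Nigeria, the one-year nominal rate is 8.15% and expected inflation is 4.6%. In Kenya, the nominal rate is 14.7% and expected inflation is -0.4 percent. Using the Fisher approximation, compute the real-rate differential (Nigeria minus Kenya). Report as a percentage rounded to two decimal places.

Nigeria: 8.15% − 4.6% = 3.550%
Kenya: 14.7% − (-0.4%) = 15.100%
Differential = -11.550% → -11.55%.

-11.55%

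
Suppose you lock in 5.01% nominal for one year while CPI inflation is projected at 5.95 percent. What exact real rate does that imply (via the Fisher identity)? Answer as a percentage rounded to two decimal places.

By the Fisher identity, 1 + r = (1 + i)/(1 + π).
1 + r = 1.05010 / 1.05950 = 0.991128
r = 0.991128 − 1 = -0.8872%, i.e. -0.89%.

-0.89%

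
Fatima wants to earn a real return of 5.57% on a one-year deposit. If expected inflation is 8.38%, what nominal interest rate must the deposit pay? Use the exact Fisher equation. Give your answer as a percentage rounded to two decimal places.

14.42%

(1 + i) = (1 + r)(1 + π) = 1.05570 × 1.08380 = 1.14416766
i = 1.14416766 − 1, so the required nominal rate is 14.42%.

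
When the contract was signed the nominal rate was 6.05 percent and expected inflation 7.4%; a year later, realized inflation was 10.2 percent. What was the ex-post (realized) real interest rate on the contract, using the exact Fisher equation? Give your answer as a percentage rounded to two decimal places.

-3.77%

Ex-post: (1 + 0.0605)/(1 + 0.1020) − 1 = -3.7659%
So the realized real rate is -3.77%.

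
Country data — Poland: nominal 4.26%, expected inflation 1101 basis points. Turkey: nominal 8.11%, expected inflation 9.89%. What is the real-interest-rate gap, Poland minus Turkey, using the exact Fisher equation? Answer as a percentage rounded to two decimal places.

-4.46%

Poland: (1 + 0.0426)/(1 + 0.1101) − 1 = -6.0805%
Turkey: (1 + 0.0811)/(1 + 0.0989) − 1 = -1.6198%
Differential = -6.0805% − (-1.6198%) = -4.4607% → -4.46%.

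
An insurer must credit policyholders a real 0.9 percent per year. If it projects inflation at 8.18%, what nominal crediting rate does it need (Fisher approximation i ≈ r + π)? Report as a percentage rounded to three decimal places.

i ≈ r + π = 0.9% + 8.18% = 9.080%.

9.080%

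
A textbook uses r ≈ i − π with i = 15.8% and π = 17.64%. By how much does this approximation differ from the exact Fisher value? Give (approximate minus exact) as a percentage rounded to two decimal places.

-0.28%

Approximate: r ≈ 15.800% − 17.640% = -1.8400%
Exact: (1 + 0.1580)/(1 + 0.1764) − 1 = -1.5641%
Error = -1.8400% − (-1.5641%) = -0.2759% → -0.28%.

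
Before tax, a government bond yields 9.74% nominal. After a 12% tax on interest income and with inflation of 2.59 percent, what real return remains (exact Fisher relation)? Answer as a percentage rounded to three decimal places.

5.830%

After-tax nominal return = 9.74% × (1 − 0.12) = 8.5712%.
1 + r = 1.085712 / 1.02590 = 1.058302
After-tax real rate = 1.058302 − 1 → 5.830%.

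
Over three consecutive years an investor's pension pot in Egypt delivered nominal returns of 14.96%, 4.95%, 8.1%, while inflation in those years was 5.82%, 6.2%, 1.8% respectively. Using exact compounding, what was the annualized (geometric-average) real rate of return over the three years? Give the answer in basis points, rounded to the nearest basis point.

447 basis points

Compound the nominal returns: 1.1496 × 1.0495 × 1.0810 = 1.30423212.
Compound inflation: 1.0582 × 1.0620 × 1.0180 = 1.14403695.
Deflate: 1.30423212 / 1.14403695 = 1.14002622.
Annualized real rate = 1.14002622^(1/3) − 1 = 4.4652% → 447 basis points.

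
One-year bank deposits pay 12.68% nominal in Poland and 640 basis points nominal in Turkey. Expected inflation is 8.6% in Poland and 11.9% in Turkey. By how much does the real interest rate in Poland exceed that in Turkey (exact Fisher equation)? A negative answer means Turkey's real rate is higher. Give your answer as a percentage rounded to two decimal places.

Poland: (1 + 0.1268)/(1 + 0.0860) − 1 = 3.7569%
Turkey: (1 + 0.0640)/(1 + 0.1190) − 1 = -4.9151%
Differential = 3.7569% − (-4.9151%) = 8.6720% → 8.67%.

8.67%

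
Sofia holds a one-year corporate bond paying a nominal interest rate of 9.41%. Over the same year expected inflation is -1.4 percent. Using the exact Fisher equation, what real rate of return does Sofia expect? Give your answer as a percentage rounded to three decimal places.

10.963%

By the Fisher equation, 1 + r = (1 + i)/(1 + π).
1 + r = 1.09410 / 0.98600 = 1.1096349
r = 1.1096349 − 1 = 10.96349%, i.e. 10.963%.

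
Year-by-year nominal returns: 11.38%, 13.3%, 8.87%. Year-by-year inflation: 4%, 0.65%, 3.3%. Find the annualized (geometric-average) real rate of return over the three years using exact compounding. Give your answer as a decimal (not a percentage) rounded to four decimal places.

Nominal growth factor = 1.1138 × 1.1330 × 1.0887 = 1.37386907
Price-level growth factor = 1.0400 × 1.0065 × 1.0330 = 1.08130308
Real growth factor = 1.37386907 / 1.08130308 = 1.27056798
Annualized real rate = 1.27056798^(1/3) − 1 = 8.3094% → 0.0831.

0.0831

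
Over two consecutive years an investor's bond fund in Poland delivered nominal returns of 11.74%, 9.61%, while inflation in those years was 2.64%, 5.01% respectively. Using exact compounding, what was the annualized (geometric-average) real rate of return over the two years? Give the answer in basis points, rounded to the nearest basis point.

660 basis points

Nominal growth factor = 1.1174 × 1.0961 = 1.22478214
Price-level growth factor = 1.0264 × 1.0501 = 1.07782264
Real growth factor = 1.22478214 / 1.07782264 = 1.13634850
Annualized real rate = 1.13634850^(1/2) − 1 = 6.5996% → 660 basis points.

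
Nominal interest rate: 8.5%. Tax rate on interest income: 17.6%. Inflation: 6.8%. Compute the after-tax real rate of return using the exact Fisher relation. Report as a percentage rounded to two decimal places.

0.19%

After-tax nominal return = 8.5% × (1 − 0.176) = 7.0040%.
1 + r = 1.07004 / 1.06800 = 1.001910
After-tax real rate = 1.001910 − 1 → 0.19%.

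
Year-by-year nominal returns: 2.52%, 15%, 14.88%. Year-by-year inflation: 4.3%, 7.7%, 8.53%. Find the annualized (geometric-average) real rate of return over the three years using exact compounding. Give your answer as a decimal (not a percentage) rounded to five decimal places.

0.03570

Compound the nominal returns: 1.0252 × 1.1500 × 1.1488 = 1.35441222.
Compound inflation: 1.0430 × 1.0770 × 1.0853 = 1.21912943.
Deflate: 1.35441222 / 1.21912943 = 1.11096672.
Annualized real rate = 1.11096672^(1/3) − 1 = 3.5699% → 0.03570.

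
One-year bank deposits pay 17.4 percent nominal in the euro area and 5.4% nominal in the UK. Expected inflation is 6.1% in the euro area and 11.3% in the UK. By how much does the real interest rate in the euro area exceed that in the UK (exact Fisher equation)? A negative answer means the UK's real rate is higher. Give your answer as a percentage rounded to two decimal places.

The euro area: (1 + 0.1740)/(1 + 0.0610) − 1 = 10.6503%
The UK: (1 + 0.0540)/(1 + 0.1130) − 1 = -5.3010%
Differential = 10.6503% − (-5.3010%) = 15.9513% → 15.95%.

15.95%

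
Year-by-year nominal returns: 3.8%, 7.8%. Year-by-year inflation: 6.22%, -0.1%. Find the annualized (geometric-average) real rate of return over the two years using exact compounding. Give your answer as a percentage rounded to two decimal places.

Compound the nominal returns: 1.0380 × 1.0780 = 1.11896400.
Compound inflation: 1.0622 × 0.9990 = 1.06113780.
Deflate: 1.11896400 / 1.06113780 = 1.05449452.
Annualized real rate = 1.05449452^(1/2) − 1 = 2.6886% → 2.69%.

2.69%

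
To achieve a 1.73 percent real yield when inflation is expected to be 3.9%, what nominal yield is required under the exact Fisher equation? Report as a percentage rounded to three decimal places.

5.697%

(1 + i) = (1 + r)(1 + π) = 1.01730 × 1.03900 = 1.0569747
i = 1.0569747 − 1, so the required nominal rate is 5.697%.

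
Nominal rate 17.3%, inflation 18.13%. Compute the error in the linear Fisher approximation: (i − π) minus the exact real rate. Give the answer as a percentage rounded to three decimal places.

Approximate: r ≈ 17.300% − 18.130% = -0.8300%
Exact: (1 + 0.1730)/(1 + 0.1813) − 1 = -0.7026%
Error = -0.8300% − (-0.7026%) = -0.1274% → -0.127%.

-0.127%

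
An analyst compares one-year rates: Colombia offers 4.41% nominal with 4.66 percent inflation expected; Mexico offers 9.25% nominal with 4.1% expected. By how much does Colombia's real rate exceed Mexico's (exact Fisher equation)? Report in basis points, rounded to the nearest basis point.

Colombia: (1 + 0.0441)/(1 + 0.0466) − 1 = -0.2389%
Mexico: (1 + 0.0925)/(1 + 0.0410) − 1 = 4.9472%
Differential = -0.2389% − 4.9472% = -5.1860% → -519 basis points.

-519 basis points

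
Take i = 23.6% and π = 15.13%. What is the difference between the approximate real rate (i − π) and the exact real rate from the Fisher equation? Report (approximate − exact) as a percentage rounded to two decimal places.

Approximate: r ≈ 23.600% − 15.130% = 8.4700%
Exact: (1 + 0.2360)/(1 + 0.1513) − 1 = 7.3569%
Error = 8.4700% − 7.3569% = 1.1131% → 1.11%.

1.11%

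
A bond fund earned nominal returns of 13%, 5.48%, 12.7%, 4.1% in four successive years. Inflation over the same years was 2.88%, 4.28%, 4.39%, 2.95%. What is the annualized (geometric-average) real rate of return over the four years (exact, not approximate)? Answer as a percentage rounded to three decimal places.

4.943%

Compound the nominal returns: 1.1300 × 1.0548 × 1.1270 × 1.0410 = 1.398373580.
Compound inflation: 1.0288 × 1.0428 × 1.0439 × 1.0295 = 1.152967928.
Deflate: 1.398373580 / 1.152967928 = 1.212846903.
Annualized real rate = 1.212846903^(1/4) − 1 = 4.94252% → 4.943%.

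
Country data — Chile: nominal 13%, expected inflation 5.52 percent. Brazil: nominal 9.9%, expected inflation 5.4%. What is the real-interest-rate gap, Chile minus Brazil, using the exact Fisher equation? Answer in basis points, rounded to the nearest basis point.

282 basis points

Chile: (1 + 0.1300)/(1 + 0.0552) − 1 = 7.0887%
Brazil: (1 + 0.0990)/(1 + 0.0540) − 1 = 4.2694%
Differential = 7.0887% − 4.2694% = 2.8193% → 282 basis points.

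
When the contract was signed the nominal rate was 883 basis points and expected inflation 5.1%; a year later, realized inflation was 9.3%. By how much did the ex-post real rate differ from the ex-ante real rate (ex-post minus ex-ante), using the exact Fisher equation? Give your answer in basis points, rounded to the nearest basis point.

-398 basis points

Ex-ante: (1 + 0.0883)/(1 + 0.0510) − 1 = 3.5490%
Ex-post: (1 + 0.0883)/(1 + 0.0930) − 1 = -0.4300%
Difference (ex-post − ex-ante) = -3.9790% → -398 basis points.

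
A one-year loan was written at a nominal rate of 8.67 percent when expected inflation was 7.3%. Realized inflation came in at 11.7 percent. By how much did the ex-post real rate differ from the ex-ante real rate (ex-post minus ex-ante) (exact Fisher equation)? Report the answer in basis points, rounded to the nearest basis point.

Ex-ante: (1 + 0.0867)/(1 + 0.0730) − 1 = 1.2768%
Ex-post: (1 + 0.0867)/(1 + 0.1170) − 1 = -2.7126%
Difference (ex-post − ex-ante) = -3.9894% → -399 basis points.

-399 basis points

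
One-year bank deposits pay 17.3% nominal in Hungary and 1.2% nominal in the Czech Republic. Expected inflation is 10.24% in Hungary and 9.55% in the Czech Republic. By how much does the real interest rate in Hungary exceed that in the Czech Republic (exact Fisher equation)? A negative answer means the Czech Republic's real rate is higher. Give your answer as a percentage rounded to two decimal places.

14.03%

Hungary: (1 + 0.1730)/(1 + 0.1024) − 1 = 6.4042%
The Czech Republic: (1 + 0.0120)/(1 + 0.0955) − 1 = -7.6221%
Differential = 6.4042% − (-7.6221%) = 14.0263% → 14.03%.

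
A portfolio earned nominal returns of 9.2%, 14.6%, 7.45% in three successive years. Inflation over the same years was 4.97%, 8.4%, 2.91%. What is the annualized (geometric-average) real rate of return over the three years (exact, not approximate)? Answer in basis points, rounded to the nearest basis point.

472 basis points

Compound the nominal returns: 1.0920 × 1.1460 × 1.0745 = 1.34466368.
Compound inflation: 1.0497 × 1.0840 × 1.0291 = 1.17098696.
Deflate: 1.34466368 / 1.17098696 = 1.14831653.
Annualized real rate = 1.14831653^(1/3) − 1 = 4.7178% → 472 basis points.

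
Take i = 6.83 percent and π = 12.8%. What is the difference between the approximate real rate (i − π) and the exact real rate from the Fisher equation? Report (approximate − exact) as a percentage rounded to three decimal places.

Approximate: r ≈ 6.830% − 12.800% = -5.9700%
Exact: (1 + 0.0683)/(1 + 0.1280) − 1 = -5.2926%
Error = -5.9700% − (-5.2926%) = -0.6774% → -0.677%.

-0.677%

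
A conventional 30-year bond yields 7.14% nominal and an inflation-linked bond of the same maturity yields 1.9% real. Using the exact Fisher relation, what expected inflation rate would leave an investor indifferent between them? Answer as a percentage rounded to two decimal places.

(1 + π) = (1 + i)/(1 + r) = 1.07140 / 1.01900 = 1.051423
Break-even inflation = 1.051423 − 1 → 5.14%.

5.14%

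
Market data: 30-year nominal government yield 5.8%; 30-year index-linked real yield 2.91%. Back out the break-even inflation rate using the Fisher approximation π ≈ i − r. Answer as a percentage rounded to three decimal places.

π ≈ i − r = 5.8% − 2.91% → 2.890%.

2.890%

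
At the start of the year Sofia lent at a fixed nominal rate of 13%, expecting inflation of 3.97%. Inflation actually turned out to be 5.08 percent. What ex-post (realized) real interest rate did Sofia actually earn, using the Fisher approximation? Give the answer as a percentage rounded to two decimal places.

7.92%

Ex-post: 13% − 5.08% = 7.920%
So the realized real rate is 7.92%.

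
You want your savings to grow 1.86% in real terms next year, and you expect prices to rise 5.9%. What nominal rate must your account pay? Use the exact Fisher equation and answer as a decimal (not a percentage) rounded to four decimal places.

0.0787

(1 + i) = (1 + r)(1 + π) = 1.01860 × 1.05900 = 1.0786974
i = 1.0786974 − 1, so the required nominal rate is 0.0787.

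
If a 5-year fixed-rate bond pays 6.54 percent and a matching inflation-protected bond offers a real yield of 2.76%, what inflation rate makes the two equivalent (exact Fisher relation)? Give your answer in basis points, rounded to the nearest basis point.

368 basis points

(1 + π) = (1 + i)/(1 + r) = 1.06540 / 1.02760 = 1.036785
Break-even inflation = 1.036785 − 1 → 368 basis points.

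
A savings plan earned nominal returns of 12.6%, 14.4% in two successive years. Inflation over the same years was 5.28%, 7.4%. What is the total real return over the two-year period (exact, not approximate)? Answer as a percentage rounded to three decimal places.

13.924%

Compound the nominal returns: 1.1260 × 1.1440 = 1.288144.
Compound inflation: 1.0528 × 1.0740 = 1.130707.
Deflate: 1.288144 / 1.130707 = 1.139237.
Total real return = 1.139237 − 1 → 13.924%.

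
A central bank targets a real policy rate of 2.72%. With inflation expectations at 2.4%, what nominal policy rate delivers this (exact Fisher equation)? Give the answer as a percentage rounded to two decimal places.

(1 + i) = (1 + r)(1 + π) = 1.02720 × 1.02400 = 1.0518528
i = 1.0518528 − 1, so the required nominal rate is 5.19%.

5.19%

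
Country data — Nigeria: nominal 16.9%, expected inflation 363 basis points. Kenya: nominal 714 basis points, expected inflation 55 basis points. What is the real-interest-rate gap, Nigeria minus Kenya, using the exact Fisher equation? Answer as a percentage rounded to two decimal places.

Nigeria: (1 + 0.1690)/(1 + 0.0363) − 1 = 12.8052%
Kenya: (1 + 0.0714)/(1 + 0.0055) − 1 = 6.5540%
Differential = 12.8052% − 6.5540% = 6.2512% → 6.25%.

6.25%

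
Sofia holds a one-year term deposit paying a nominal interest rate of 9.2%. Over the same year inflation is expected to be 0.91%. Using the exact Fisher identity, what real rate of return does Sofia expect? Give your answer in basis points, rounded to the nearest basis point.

1 + r = 1.09200 / 1.00910 = 1.082152
r = 1.082152 − 1 = 8.2152%, i.e. 822 basis points.

822 basis points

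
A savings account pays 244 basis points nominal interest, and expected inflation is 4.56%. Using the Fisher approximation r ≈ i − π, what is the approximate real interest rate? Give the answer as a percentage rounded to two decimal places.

r ≈ i − π = 2.44% − 4.56% = -2.12%.

-2.12%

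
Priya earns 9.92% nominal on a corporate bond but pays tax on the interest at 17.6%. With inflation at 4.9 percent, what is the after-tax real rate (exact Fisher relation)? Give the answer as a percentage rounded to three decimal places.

After-tax nominal return = 9.92% × (1 − 0.176) = 8.17408%.
1 + r = 1.0817408 / 1.04900 = 1.031211
After-tax real rate = 1.031211 − 1 → 3.121%.

3.121%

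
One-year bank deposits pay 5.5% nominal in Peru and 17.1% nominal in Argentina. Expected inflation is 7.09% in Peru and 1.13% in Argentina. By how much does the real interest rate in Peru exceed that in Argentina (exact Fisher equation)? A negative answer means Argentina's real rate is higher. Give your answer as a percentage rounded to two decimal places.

Peru: (1 + 0.0550)/(1 + 0.0709) − 1 = -1.4847%
Argentina: (1 + 0.1710)/(1 + 0.0113) − 1 = 15.7916%
Differential = -1.4847% − 15.7916% = -17.2763% → -17.28%.

-17.28%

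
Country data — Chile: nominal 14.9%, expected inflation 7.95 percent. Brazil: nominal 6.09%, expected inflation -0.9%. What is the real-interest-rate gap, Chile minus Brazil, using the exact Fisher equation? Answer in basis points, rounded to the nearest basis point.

-62 basis points

Chile: (1 + 0.1490)/(1 + 0.0795) − 1 = 6.4382%
Brazil: (1 + 0.0609)/(1 − 0.0090) − 1 = 7.0535%
Differential = 6.4382% − 7.0535% = -0.6153% → -62 basis points.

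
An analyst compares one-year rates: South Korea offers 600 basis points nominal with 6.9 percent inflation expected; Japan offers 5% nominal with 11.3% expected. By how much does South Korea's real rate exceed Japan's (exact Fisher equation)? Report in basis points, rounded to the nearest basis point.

482 basis points

South Korea: (1 + 0.0600)/(1 + 0.0690) − 1 = -0.8419%
Japan: (1 + 0.0500)/(1 + 0.1130) − 1 = -5.6604%
Differential = -0.8419% − (-5.6604%) = 4.8185% → 482 basis points.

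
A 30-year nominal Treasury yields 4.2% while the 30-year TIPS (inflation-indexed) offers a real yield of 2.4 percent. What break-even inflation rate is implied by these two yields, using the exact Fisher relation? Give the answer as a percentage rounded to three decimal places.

1.758%

(1 + π) = (1 + i)/(1 + r) = 1.04200 / 1.02400 = 1.017578
Break-even inflation = 1.017578 − 1 → 1.758%.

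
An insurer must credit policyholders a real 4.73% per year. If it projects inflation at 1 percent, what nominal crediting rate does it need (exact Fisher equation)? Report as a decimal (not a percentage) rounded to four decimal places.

0.0578

(1 + i) = (1 + r)(1 + π) = 1.04730 × 1.01000 = 1.057773
i = 1.057773 − 1, so the required nominal rate is 0.0578.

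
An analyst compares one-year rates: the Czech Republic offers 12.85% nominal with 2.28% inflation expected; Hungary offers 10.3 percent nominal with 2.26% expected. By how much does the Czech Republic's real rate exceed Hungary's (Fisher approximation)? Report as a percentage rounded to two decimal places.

2.53%

The Czech Republic: 12.85% − 2.28% = 10.570%
Hungary: 10.3% − 2.26% = 8.040%
Differential = 2.530% → 2.53%.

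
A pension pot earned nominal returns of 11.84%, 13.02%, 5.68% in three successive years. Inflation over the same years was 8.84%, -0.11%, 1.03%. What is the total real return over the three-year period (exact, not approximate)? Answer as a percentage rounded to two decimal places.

Compound the nominal returns: 1.1184 × 1.1302 × 1.0568 = 1.335812.
Compound inflation: 1.0884 × 0.9989 × 1.0103 = 1.098401.
Deflate: 1.335812 / 1.098401 = 1.216142.
Total real return = 1.216142 − 1 → 21.61%.

21.61%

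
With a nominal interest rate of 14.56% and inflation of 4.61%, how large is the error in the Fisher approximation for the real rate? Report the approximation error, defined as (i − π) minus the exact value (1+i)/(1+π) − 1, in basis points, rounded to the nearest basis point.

44 basis points

Approximate: r ≈ 14.560% − 4.610% = 9.9500%
Exact: (1 + 0.1456)/(1 + 0.0461) − 1 = 9.5115%
Error = 9.9500% − 9.5115% = 0.4385% → 44 basis points.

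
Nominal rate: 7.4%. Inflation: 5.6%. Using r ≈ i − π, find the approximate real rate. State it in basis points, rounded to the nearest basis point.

180 basis points

r ≈ i − π = 7.4% − 5.6% = 180 basis points.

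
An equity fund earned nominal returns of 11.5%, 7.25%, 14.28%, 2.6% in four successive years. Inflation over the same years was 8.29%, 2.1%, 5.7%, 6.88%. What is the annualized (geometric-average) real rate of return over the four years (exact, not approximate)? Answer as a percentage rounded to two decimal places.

2.93%

Compound the nominal returns: 1.1150 × 1.0725 × 1.1428 × 1.0260 = 1.40213478.
Compound inflation: 1.0829 × 1.0210 × 1.0570 × 1.0688 = 1.24906641.
Deflate: 1.40213478 / 1.24906641 = 1.12254622.
Annualized real rate = 1.12254622^(1/4) − 1 = 2.9322% → 2.93%.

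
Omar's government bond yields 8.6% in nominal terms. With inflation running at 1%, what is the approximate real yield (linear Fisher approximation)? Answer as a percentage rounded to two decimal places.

7.60%

r ≈ i − π = 8.6% − 1% = 7.60%.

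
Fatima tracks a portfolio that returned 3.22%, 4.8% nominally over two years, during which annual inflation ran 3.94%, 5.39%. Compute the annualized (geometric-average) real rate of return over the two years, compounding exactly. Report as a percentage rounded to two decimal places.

-0.63%

Compound the nominal returns: 1.0322 × 1.0480 = 1.08174560.
Compound inflation: 1.0394 × 1.0539 = 1.09542366.
Deflate: 1.08174560 / 1.09542366 = 0.98751345.
Annualized real rate = 0.98751345^(1/2) − 1 = -0.6263% → -0.63%.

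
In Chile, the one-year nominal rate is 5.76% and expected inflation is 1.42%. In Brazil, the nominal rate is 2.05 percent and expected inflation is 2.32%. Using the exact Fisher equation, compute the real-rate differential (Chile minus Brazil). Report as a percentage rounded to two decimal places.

4.54%

Chile: (1 + 0.0576)/(1 + 0.0142) − 1 = 4.2792%
Brazil: (1 + 0.0205)/(1 + 0.0232) − 1 = -0.2639%
Differential = 4.2792% − (-0.2639%) = 4.5431% → 4.54%.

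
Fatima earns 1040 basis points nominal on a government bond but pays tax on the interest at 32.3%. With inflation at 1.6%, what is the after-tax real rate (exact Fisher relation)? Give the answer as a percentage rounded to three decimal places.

5.355%

After-tax nominal return = 10.4% × (1 − 0.323) = 7.0408%.
1 + r = 1.070408 / 1.01600 = 1.053551
After-tax real rate = 1.053551 − 1 → 5.355%.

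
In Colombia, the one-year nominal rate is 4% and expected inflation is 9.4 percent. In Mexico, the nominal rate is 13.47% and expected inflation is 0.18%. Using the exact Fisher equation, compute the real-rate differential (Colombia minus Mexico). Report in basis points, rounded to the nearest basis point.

-1820 basis points

Colombia: (1 + 0.0400)/(1 + 0.0940) − 1 = -4.9360%
Mexico: (1 + 0.1347)/(1 + 0.0018) − 1 = 13.2661%
Differential = -4.9360% − 13.2661% = -18.2021% → -1820 basis points.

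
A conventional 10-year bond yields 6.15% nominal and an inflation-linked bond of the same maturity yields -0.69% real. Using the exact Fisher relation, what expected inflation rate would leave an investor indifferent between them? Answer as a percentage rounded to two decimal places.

6.89%

(1 + π) = (1 + i)/(1 + r) = 1.06150 / 0.99310 = 1.068875
Break-even inflation = 1.068875 − 1 → 6.89%.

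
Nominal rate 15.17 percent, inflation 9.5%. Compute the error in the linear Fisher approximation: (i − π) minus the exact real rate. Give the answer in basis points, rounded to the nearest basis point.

49 basis points

Approximate: r ≈ 15.170% − 9.500% = 5.6700%
Exact: (1 + 0.1517)/(1 + 0.0950) − 1 = 5.1781%
Error = 5.6700% − 5.1781% = 0.4919% → 49 basis points.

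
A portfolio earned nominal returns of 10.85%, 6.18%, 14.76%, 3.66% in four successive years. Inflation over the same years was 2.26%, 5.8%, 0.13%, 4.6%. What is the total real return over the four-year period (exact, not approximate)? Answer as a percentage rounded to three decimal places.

Compound the nominal returns: 1.1085 × 1.0618 × 1.1476 × 1.0366 = 1.400168.
Compound inflation: 1.0226 × 1.0580 × 1.0013 × 1.0460 = 1.133150.
Deflate: 1.400168 / 1.133150 = 1.235642.
Total real return = 1.235642 − 1 → 23.564%.

23.564%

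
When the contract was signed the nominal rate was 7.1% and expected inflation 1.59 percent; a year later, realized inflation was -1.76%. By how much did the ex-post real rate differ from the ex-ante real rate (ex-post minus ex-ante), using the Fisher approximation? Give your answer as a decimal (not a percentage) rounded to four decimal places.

0.0335

Ex-ante: 7.1% − 1.59% = 5.510%
Ex-post: 7.1% − (-1.76%) = 8.860%
Difference (ex-post − ex-ante) = 3.3500% → 0.0335.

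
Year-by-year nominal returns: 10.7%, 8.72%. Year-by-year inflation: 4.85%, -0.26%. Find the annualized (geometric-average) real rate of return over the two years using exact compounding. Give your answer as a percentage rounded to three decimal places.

7.278%

Compound the nominal returns: 1.1070 × 1.0872 = 1.20353040.
Compound inflation: 1.0485 × 0.9974 = 1.04577390.
Deflate: 1.20353040 / 1.04577390 = 1.15085144.
Annualized real rate = 1.15085144^(1/2) − 1 = 7.2777% → 7.278%.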